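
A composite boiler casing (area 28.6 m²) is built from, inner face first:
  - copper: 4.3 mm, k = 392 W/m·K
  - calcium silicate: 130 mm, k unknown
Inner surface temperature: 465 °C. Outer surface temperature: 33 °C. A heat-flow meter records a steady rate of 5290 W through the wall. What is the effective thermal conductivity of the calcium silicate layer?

Using the resistance-network approach (series):
R_copper = L/(kA) = 0.0043/(392×28.6) = 3.835×10^-7 K/W
Sum of known resistances R_other = 3.835×10^-7 K/W
Total R = ΔT/Q = 432/5290 = 0.08166 K/W
R_calcium silicate = R_total − R_other = 0.08166 K/W
k = L/(R·A) = 0.13/(0.08166×28.6)

k ≈ 0.0557 W/(m·K)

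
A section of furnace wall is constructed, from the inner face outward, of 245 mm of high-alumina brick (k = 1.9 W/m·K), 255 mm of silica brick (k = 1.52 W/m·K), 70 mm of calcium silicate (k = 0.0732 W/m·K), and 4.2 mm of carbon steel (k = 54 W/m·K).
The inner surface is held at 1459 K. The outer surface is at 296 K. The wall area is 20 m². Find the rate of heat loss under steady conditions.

Model the wall as resistances in series:
R_high-alumina brick = L/(kA) = 0.245/(1.9×20) = 0.006447 K/W
R_silica brick = L/(kA) = 0.255/(1.52×20) = 0.008388 K/W
R_calcium silicate = L/(kA) = 0.07/(0.0732×20) = 0.04781 K/W
R_carbon steel = L/(kA) = 0.0042/(54×20) = 3.889×10^-6 K/W
R_total = 0.06265 K/W
Q = ΔT / R_total = 1163 / 0.06265

Q ≈ 18600 W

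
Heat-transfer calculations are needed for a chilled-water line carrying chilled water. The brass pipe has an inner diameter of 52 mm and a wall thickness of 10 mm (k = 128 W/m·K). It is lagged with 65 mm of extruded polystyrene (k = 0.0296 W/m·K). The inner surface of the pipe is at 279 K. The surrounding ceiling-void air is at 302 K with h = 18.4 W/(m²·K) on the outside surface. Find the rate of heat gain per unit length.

q′ ≈ 4.08 W/m

Treating each annulus and film as a series resistance:
R_brass pipe wall = ln(36/26)/(2π×128×1) = 4.046×10^-4 K/W
R_extruded polystyrene = ln(101/36)/(2π×0.0296×1) = 5.547 K/W
R_outer film = 1/(h_o·2πr_oL) = 1/(18.4×2π×0.101×1) = 0.08564 K/W
R_total = 5.633 K/W
Q = ΔT/R_total = 23/5.633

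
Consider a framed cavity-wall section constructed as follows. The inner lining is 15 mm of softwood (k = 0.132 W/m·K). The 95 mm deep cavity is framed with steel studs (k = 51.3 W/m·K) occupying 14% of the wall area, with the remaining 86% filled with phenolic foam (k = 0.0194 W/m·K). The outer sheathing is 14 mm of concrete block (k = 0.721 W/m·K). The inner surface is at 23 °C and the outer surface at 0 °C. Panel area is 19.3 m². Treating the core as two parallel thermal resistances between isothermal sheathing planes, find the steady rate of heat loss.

Sheathing layers in series; stud and cavity paths in parallel between them.
R_inner = 0.015/(0.132×19.3) = 0.005888 K/W
R_stud  = 0.095/(51.3×0.14×19.3) = 6.854×10^-4 K/W
R_cav   = 0.095/(0.0194×0.86×19.3) = 0.295 K/W
1/R_core = 1/R_stud + 1/R_cav → R_core = 6.838×10^-4 K/W
R_outer = 0.014/(0.721×19.3) = 0.001006 K/W
R_total = 0.007578 K/W
Q = ΔT/R_total = 23/0.007578

Q ≈ 3040 W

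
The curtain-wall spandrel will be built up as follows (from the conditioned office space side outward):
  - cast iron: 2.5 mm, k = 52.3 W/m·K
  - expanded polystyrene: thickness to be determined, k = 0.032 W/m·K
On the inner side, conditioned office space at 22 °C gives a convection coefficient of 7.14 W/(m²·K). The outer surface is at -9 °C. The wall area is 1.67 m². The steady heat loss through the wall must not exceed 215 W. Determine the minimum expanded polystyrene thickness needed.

Model the wall as resistances in series:
R_inner film = 1/(h_i·A) = 1/(7.14×1.67) = 0.08387 K/W
R_cast iron = L/(kA) = 0.0025/(52.3×1.67) = 2.862×10^-5 K/W
Sum of the known resistances R_other = 0.08389 K/W
Required total resistance R_tot = ΔT/Q_allow = 31/215 = 0.1442 K/W
R_expanded polystyrene = R_tot − R_other = 0.06029 K/W
L = R·k·A = 0.06029×0.032×1.67

L ≈ 3.22 mm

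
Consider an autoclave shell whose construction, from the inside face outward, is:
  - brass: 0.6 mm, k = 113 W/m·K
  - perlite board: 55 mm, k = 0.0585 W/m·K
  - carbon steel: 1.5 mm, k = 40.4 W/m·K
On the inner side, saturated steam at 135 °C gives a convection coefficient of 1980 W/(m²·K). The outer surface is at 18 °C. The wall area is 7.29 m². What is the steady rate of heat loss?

Thermal resistances in series:
R_inner film = 1/(h_i·A) = 1/(1980×7.29) = 6.928×10^-5 K/W
R_brass = L/(kA) = 0.0006/(113×7.29) = 7.284×10^-7 K/W
R_perlite board = L/(kA) = 0.055/(0.0585×7.29) = 0.129 K/W
R_carbon steel = L/(kA) = 0.0015/(40.4×7.29) = 5.093×10^-6 K/W
R_total = 0.129 K/W
Q = ΔT / R_total = 117 / 0.129

Q ≈ 907 W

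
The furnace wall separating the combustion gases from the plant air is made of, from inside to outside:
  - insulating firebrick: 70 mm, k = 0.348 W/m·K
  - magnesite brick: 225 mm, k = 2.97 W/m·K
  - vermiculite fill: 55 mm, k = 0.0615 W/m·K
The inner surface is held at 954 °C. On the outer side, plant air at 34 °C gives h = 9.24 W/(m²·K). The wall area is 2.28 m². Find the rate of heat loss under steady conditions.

Q ≈ 1640 W

Treating each layer as a thermal resistance in series:
R_insulating firebrick = L/(kA) = 0.07/(0.348×2.28) = 0.08822 K/W
R_magnesite brick = L/(kA) = 0.225/(2.97×2.28) = 0.03323 K/W
R_vermiculite fill = L/(kA) = 0.055/(0.0615×2.28) = 0.3922 K/W
R_outer film = 1/(h_o·A) = 1/(9.24×2.28) = 0.04747 K/W
R_total = 0.5612 K/W
Q = ΔT / R_total = 920 / 0.5612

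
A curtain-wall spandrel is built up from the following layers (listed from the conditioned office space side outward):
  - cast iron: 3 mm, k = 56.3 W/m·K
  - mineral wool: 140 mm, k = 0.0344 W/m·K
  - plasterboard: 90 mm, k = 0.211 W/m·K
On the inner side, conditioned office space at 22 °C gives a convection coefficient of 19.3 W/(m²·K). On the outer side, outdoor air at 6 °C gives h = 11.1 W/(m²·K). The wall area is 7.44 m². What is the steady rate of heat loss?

Series thermal resistances:
R_inner film = 1/(h_i·A) = 1/(19.3×7.44) = 0.006964 K/W
R_cast iron = L/(kA) = 0.003/(56.3×7.44) = 7.162×10^-6 K/W
R_mineral wool = L/(kA) = 0.14/(0.0344×7.44) = 0.547 K/W
R_plasterboard = L/(kA) = 0.09/(0.211×7.44) = 0.05733 K/W
R_outer film = 1/(h_o·A) = 1/(11.1×7.44) = 0.01211 K/W
R_total = 0.6234 K/W
Q = ΔT / R_total = 16 / 0.6234

Q ≈ 25.7 W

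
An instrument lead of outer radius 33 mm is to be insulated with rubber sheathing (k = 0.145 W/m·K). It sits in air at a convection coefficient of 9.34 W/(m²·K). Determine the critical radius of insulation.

For a cylinder r_cr = k/h = 0.145/9.34
r_cr = 15.5 mm; since the bare radius (33 mm) is above r_cr, any added insulation will reduce heat loss.

r_cr ≈ 15.5 mm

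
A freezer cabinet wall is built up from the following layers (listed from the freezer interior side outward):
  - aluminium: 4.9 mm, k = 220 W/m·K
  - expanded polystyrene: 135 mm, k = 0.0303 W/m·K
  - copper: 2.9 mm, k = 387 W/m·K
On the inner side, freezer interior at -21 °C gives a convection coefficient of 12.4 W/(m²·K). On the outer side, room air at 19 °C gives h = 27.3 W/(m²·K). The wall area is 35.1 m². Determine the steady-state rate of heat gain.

Treating each layer as a thermal resistance in series:
R_inner film = 1/(h_i·A) = 1/(12.4×35.1) = 0.002298 K/W
R_aluminium = L/(kA) = 0.0049/(220×35.1) = 6.346×10^-7 K/W
R_expanded polystyrene = L/(kA) = 0.135/(0.0303×35.1) = 0.1269 K/W
R_copper = L/(kA) = 0.0029/(387×35.1) = 2.135×10^-7 K/W
R_outer film = 1/(h_o·A) = 1/(27.3×35.1) = 0.001044 K/W
R_total = 0.1303 K/W
Q = ΔT / R_total = 40 / 0.1303

Q ≈ 307 W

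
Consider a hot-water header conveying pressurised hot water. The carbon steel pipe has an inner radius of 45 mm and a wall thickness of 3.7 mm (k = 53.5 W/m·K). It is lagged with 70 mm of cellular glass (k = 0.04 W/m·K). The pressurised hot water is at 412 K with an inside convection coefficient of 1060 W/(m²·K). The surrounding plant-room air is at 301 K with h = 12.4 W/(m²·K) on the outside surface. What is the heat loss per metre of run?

q′ ≈ 30.4 W/m

Radial resistances (cylindrical: R_cond = ln(r_o/r_i)/(2πkL), R_conv = 1/(h·2πrL)):
R_inner film = 1/(h_i·2πr₁L) = 1/(1060×2π×0.045×1) = 0.003337 K/W
R_carbon steel pipe wall = ln(48.7/45)/(2π×53.5×1) = 2.351×10^-4 K/W
R_cellular glass = ln(118.7/48.7)/(2π×0.04×1) = 3.545 K/W
R_outer film = 1/(h_o·2πr_oL) = 1/(12.4×2π×0.1187×1) = 0.1081 K/W
R_total = 3.657 K/W
Q = ΔT/R_total = 111/3.657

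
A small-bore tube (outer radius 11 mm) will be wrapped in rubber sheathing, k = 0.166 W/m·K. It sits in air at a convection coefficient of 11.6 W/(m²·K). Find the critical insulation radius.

r_cr ≈ 14.3 mm

For a cylinder r_cr = k/h = 0.166/11.6
r_cr = 14.3 mm; since the bare radius (11 mm) is below r_cr, adding a thin layer of insulation will *increase* heat loss.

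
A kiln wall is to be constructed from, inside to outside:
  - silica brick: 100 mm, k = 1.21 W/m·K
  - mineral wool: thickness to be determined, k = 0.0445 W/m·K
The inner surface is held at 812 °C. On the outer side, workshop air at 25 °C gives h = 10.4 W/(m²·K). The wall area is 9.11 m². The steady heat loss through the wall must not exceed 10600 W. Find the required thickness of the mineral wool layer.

L ≈ 22.1 mm

Series thermal resistances:
R_silica brick = L/(kA) = 0.1/(1.21×9.11) = 0.009072 K/W
R_outer film = 1/(h_o·A) = 1/(10.4×9.11) = 0.01055 K/W
Sum of the known resistances R_other = 0.01963 K/W
Required total resistance R_tot = ΔT/Q_allow = 787/10600 = 0.07425 K/W
R_mineral wool = R_tot − R_other = 0.05462 K/W
L = R·k·A = 0.05462×0.0445×9.11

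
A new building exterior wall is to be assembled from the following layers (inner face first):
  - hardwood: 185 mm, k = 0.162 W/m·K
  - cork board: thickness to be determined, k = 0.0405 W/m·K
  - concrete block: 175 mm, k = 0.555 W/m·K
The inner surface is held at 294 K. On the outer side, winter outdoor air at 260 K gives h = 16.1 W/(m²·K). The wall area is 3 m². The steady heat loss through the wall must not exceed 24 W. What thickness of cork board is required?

Thermal resistances in series:
R_hardwood = L/(kA) = 0.185/(0.162×3) = 0.3807 K/W
R_concrete block = L/(kA) = 0.175/(0.555×3) = 0.1051 K/W
R_outer film = 1/(h_o·A) = 1/(16.1×3) = 0.0207 K/W
Sum of the known resistances R_other = 0.5065 K/W
Required total resistance R_tot = ΔT/Q_allow = 34/24 = 1.417 K/W
R_cork board = R_tot − R_other = 0.9102 K/W
L = R·k·A = 0.9102×0.0405×3

L ≈ 111 mm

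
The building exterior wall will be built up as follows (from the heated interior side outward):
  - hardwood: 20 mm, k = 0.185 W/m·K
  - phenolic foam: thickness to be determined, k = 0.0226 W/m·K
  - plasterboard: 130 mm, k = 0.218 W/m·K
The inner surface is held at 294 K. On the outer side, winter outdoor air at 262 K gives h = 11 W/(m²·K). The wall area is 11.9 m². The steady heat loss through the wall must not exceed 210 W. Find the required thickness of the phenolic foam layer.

Series thermal resistances:
R_hardwood = L/(kA) = 0.02/(0.185×11.9) = 0.009085 K/W
R_plasterboard = L/(kA) = 0.13/(0.218×11.9) = 0.05011 K/W
R_outer film = 1/(h_o·A) = 1/(11×11.9) = 0.007639 K/W
Sum of the known resistances R_other = 0.06684 K/W
Required total resistance R_tot = ΔT/Q_allow = 32/210 = 0.1524 K/W
R_phenolic foam = R_tot − R_other = 0.08555 K/W
L = R·k·A = 0.08555×0.0226×11.9

L ≈ 23 mm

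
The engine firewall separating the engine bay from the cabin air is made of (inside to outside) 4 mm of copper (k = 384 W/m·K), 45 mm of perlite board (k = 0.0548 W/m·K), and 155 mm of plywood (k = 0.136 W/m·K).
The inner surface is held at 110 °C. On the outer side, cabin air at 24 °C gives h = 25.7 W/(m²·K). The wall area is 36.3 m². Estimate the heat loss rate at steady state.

Q ≈ 1560 W

Using the resistance-network approach (series):
R_copper = L/(kA) = 0.004/(384×36.3) = 2.87×10^-7 K/W
R_perlite board = L/(kA) = 0.045/(0.0548×36.3) = 0.02262 K/W
R_plywood = L/(kA) = 0.155/(0.136×36.3) = 0.0314 K/W
R_outer film = 1/(h_o·A) = 1/(25.7×36.3) = 0.001072 K/W
R_total = 0.05509 K/W
Q = ΔT / R_total = 86 / 0.05509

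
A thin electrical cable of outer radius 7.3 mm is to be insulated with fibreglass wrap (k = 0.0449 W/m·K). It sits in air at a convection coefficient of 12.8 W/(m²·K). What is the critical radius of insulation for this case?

For a cylinder r_cr = k/h = 0.0449/12.8
r_cr = 3.51 mm; since the bare radius (7.3 mm) is above r_cr, any added insulation will reduce heat loss.

r_cr ≈ 3.51 mm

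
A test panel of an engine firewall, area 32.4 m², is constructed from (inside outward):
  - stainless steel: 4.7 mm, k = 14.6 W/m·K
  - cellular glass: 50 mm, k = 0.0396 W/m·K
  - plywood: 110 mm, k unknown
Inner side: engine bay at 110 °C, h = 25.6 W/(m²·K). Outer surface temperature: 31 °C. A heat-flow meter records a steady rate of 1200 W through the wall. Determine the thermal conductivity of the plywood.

k ≈ 0.132 W/(m·K)

Series thermal resistances:
R_inner film = 1/(h_i·A) = 1/(25.6×32.4) = 0.001206 K/W
R_stainless steel = L/(kA) = 0.0047/(14.6×32.4) = 9.936×10^-6 K/W
R_cellular glass = L/(kA) = 0.05/(0.0396×32.4) = 0.03897 K/W
Sum of known resistances R_other = 0.04019 K/W
Total R = ΔT/Q = 79/1200 = 0.06583 K/W
R_plywood = R_total − R_other = 0.02565 K/W
k = L/(R·A) = 0.11/(0.02565×32.4)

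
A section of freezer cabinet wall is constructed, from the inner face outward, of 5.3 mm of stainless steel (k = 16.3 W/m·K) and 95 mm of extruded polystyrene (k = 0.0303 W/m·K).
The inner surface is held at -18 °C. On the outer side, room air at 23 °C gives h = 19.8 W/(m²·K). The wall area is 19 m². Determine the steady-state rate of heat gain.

Treating each layer as a thermal resistance in series:
R_stainless steel = L/(kA) = 0.0053/(16.3×19) = 1.711×10^-5 K/W
R_extruded polystyrene = L/(kA) = 0.095/(0.0303×19) = 0.165 K/W
R_outer film = 1/(h_o·A) = 1/(19.8×19) = 0.002658 K/W
R_total = 0.1677 K/W
Q = ΔT / R_total = 41 / 0.1677

Q ≈ 244 W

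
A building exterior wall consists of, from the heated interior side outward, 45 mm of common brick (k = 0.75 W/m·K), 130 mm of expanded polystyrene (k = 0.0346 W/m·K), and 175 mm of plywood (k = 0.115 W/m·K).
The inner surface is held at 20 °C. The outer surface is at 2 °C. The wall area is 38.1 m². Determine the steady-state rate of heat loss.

Q ≈ 128 W

Using the resistance-network approach (series):
R_common brick = L/(kA) = 0.045/(0.75×38.1) = 0.001575 K/W
R_expanded polystyrene = L/(kA) = 0.13/(0.0346×38.1) = 0.09861 K/W
R_plywood = L/(kA) = 0.175/(0.115×38.1) = 0.03994 K/W
R_total = 0.1401 K/W
Q = ΔT / R_total = 18 / 0.1401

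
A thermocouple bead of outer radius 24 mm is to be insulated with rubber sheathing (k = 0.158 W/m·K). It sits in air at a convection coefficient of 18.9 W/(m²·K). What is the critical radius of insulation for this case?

For a sphere r_cr = 2k/h = 2×0.158/18.9
r_cr = 16.7 mm; since the bare radius (24 mm) is above r_cr, any added insulation will reduce heat loss.

r_cr ≈ 16.7 mm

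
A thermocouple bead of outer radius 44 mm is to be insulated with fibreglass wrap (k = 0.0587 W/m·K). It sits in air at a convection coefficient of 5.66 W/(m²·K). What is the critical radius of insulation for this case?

r_cr ≈ 20.7 mm

For a sphere r_cr = 2k/h = 2×0.0587/5.66
r_cr = 20.7 mm; since the bare radius (44 mm) is above r_cr, any added insulation will reduce heat loss.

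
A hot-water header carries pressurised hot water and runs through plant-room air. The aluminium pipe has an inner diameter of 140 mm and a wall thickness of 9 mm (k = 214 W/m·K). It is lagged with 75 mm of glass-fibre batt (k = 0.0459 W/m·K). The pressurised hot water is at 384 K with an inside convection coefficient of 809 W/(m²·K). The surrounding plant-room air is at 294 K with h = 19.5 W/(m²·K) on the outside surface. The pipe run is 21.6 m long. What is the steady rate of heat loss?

Q ≈ 820 W

Per-layer cylindrical resistances, series-summed:
R_inner film = 1/(h_i·2πr₁L) = 1/(809×2π×0.07×21.6) = 1.301×10^-4 K/W
R_aluminium pipe wall = ln(79/70)/(2π×214×21.6) = 4.165×10^-6 K/W
R_glass-fibre batt = ln(154/79)/(2π×0.0459×21.6) = 0.1072 K/W
R_outer film = 1/(h_o·2πr_oL) = 1/(19.5×2π×0.154×21.6) = 0.002454 K/W
R_total = 0.1097 K/W
Q = ΔT/R_total = 90/0.1097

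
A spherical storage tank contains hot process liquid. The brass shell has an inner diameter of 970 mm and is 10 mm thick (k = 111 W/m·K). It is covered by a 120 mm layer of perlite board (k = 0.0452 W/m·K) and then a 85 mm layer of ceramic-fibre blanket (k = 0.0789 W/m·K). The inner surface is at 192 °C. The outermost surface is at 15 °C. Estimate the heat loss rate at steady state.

Spherical conduction: R = (1/r_in − 1/r_out)/(4πk) per layer; series-sum.
R_brass shell = (1/0.485 − 1/0.495)/(4π×111) = 2.986×10^-5 K/W
R_perlite board = (1/0.495 − 1/0.615)/(4π×0.0452) = 0.694 K/W
R_ceramic-fibre blanket = (1/0.615 − 1/0.7)/(4π×0.0789) = 0.1991 K/W
R_total = 0.8932 K/W
Q = ΔT/R_total = 177/0.8932

Q ≈ 198 W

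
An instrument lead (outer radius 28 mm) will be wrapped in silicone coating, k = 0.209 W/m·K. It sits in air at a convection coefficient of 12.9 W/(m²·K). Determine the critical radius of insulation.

r_cr ≈ 16.2 mm

For a cylinder r_cr = k/h = 0.209/12.9
r_cr = 16.2 mm; since the bare radius (28 mm) is above r_cr, any added insulation will reduce heat loss.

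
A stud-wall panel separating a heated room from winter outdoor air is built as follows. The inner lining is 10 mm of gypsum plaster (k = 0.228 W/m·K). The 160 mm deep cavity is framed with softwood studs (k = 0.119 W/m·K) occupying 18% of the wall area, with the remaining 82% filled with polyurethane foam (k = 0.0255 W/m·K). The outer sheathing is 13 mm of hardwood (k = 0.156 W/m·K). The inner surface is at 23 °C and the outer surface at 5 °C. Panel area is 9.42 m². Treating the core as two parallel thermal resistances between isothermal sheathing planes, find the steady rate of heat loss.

Sheathing layers in series; stud and cavity paths in parallel between them.
R_inner = 0.01/(0.228×9.42) = 0.004656 K/W
R_stud  = 0.16/(0.119×0.18×9.42) = 0.793 K/W
R_cav   = 0.16/(0.0255×0.82×9.42) = 0.8123 K/W
1/R_core = 1/R_stud + 1/R_cav → R_core = 0.4013 K/W
R_outer = 0.013/(0.156×9.42) = 0.008846 K/W
R_total = 0.4148 K/W
Q = ΔT/R_total = 18/0.4148

Q ≈ 43.4 W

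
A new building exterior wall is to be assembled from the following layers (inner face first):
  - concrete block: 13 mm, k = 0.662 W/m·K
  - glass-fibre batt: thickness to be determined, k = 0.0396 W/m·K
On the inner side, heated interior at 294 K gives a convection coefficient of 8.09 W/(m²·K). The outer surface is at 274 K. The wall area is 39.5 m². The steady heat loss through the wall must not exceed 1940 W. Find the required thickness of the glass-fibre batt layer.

L ≈ 10.5 mm

Series thermal resistances:
R_inner film = 1/(h_i·A) = 1/(8.09×39.5) = 0.003129 K/W
R_concrete block = L/(kA) = 0.013/(0.662×39.5) = 4.972×10^-4 K/W
Sum of the known resistances R_other = 0.003627 K/W
Required total resistance R_tot = ΔT/Q_allow = 20/1940 = 0.01031 K/W
R_glass-fibre batt = R_tot − R_other = 0.006683 K/W
L = R·k·A = 0.006683×0.0396×39.5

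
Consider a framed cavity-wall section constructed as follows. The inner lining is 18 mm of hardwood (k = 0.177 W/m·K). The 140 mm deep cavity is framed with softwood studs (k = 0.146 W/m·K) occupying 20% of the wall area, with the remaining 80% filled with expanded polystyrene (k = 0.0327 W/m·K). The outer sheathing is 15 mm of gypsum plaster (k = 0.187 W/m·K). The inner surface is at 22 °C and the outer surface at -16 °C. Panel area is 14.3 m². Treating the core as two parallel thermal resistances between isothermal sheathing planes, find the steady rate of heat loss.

Sheathing layers in series; stud and cavity paths in parallel between them.
R_inner = 0.018/(0.177×14.3) = 0.007112 K/W
R_stud  = 0.14/(0.146×0.2×14.3) = 0.3353 K/W
R_cav   = 0.14/(0.0327×0.8×14.3) = 0.3742 K/W
1/R_core = 1/R_stud + 1/R_cav → R_core = 0.1768 K/W
R_outer = 0.015/(0.187×14.3) = 0.005609 K/W
R_total = 0.1896 K/W
Q = ΔT/R_total = 38/0.1896

Q ≈ 200 W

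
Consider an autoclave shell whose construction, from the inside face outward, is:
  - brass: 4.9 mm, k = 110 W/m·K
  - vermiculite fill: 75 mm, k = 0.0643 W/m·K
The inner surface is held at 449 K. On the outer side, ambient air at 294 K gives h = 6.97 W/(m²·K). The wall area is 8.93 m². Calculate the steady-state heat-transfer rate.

Q ≈ 1060 W

Thermal resistances in series:
R_brass = L/(kA) = 0.0049/(110×8.93) = 4.988×10^-6 K/W
R_vermiculite fill = L/(kA) = 0.075/(0.0643×8.93) = 0.1306 K/W
R_outer film = 1/(h_o·A) = 1/(6.97×8.93) = 0.01607 K/W
R_total = 0.1467 K/W
Q = ΔT / R_total = 155 / 0.1467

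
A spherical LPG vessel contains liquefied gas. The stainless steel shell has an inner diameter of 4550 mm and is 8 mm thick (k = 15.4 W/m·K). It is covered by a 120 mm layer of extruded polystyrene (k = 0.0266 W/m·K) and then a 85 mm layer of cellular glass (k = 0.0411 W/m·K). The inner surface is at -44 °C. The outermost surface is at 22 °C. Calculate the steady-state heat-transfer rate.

Q ≈ 710 W

For a spherical shell R = (1/r₁ − 1/r₂)/(4πk); film R = 1/(h·4πr²). In series:
R_stainless steel shell = (1/2.275 − 1/2.283)/(4π×15.4) = 7.959×10^-6 K/W
R_extruded polystyrene = (1/2.283 − 1/2.403)/(4π×0.0266) = 0.06544 K/W
R_cellular glass = (1/2.403 − 1/2.488)/(4π×0.0411) = 0.02753 K/W
R_total = 0.09297 K/W
Q = ΔT/R_total = 66/0.09297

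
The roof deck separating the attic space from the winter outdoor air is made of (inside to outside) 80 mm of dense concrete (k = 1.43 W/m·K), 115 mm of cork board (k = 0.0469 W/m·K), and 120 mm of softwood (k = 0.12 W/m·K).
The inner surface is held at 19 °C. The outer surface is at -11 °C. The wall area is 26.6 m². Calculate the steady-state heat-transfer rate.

Q ≈ 227 W

Series thermal resistances:
R_dense concrete = L/(kA) = 0.08/(1.43×26.6) = 0.002103 K/W
R_cork board = L/(kA) = 0.115/(0.0469×26.6) = 0.09218 K/W
R_softwood = L/(kA) = 0.12/(0.12×26.6) = 0.03759 K/W
R_total = 0.1319 K/W
Q = ΔT / R_total = 30 / 0.1319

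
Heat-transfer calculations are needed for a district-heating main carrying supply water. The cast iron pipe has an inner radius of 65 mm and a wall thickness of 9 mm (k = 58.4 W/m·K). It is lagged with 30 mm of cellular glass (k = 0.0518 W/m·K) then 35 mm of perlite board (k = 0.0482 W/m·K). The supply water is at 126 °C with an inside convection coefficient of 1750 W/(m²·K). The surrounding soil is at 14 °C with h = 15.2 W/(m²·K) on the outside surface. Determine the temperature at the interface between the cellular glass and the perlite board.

Cylindrical conduction, so R = ln(r₂/r₁)/(2πkL) per layer, in series:
R_inner film = 1/(h_i·2πr₁L) = 1/(1750×2π×0.065×1) = 0.001399 K/W
R_cast iron pipe wall = ln(74/65)/(2π×58.4×1) = 3.534×10^-4 K/W
R_cellular glass = ln(104/74)/(2π×0.0518×1) = 1.046 K/W
R_perlite board = ln(139/104)/(2π×0.0482×1) = 0.9578 K/W
R_outer film = 1/(h_o·2πr_oL) = 1/(15.2×2π×0.139×1) = 0.07533 K/W
R_total = 2.081 K/W
Q = ΔT/R_total = 112/2.081
Q = 53.8 W/m
T_interface = T_inner − Q·ΣR(inner→interface) = 126 − 53.8×1.047

T ≈ 69.6 °C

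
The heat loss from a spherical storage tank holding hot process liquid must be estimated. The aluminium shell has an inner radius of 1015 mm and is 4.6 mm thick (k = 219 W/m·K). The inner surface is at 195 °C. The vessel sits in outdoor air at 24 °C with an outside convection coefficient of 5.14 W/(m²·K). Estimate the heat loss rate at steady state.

For a spherical shell R = (1/r₁ − 1/r₂)/(4πk); film R = 1/(h·4πr²). In series:
R_aluminium shell = (1/1.015 − 1/1.0196)/(4π×219) = 1.615×10^-6 K/W
R_outer film = 1/(h·4πr_o²) = 1/(5.14×4π×1.0196²) = 0.01489 K/W
R_total = 0.01489 K/W
Q = ΔT/R_total = 171/0.01489

Q ≈ 11500 W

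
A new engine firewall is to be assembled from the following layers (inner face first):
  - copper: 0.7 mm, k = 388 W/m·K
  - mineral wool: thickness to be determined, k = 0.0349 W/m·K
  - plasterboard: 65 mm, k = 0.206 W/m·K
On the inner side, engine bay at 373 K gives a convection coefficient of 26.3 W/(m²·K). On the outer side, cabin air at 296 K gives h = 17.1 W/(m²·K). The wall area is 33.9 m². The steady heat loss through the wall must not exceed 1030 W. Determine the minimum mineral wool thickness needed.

Using the resistance-network approach (series):
R_inner film = 1/(h_i·A) = 1/(26.3×33.9) = 0.001122 K/W
R_copper = L/(kA) = 0.0007/(388×33.9) = 5.322×10^-8 K/W
R_plasterboard = L/(kA) = 0.065/(0.206×33.9) = 0.009308 K/W
R_outer film = 1/(h_o·A) = 1/(17.1×33.9) = 0.001725 K/W
Sum of the known resistances R_other = 0.01215 K/W
Required total resistance R_tot = ΔT/Q_allow = 77/1030 = 0.07476 K/W
R_mineral wool = R_tot − R_other = 0.0626 K/W
L = R·k·A = 0.0626×0.0349×33.9

L ≈ 74.1 mm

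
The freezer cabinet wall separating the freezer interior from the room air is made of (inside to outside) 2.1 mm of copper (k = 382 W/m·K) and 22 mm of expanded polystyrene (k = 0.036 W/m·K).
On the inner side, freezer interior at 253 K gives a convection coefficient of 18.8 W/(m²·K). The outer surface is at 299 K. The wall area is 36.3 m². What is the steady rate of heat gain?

Thermal resistances in series:
R_inner film = 1/(h_i·A) = 1/(18.8×36.3) = 0.001465 K/W
R_copper = L/(kA) = 0.0021/(382×36.3) = 1.514×10^-7 K/W
R_expanded polystyrene = L/(kA) = 0.022/(0.036×36.3) = 0.01684 K/W
R_total = 0.0183 K/W
Q = ΔT / R_total = 46 / 0.0183

Q ≈ 2510 W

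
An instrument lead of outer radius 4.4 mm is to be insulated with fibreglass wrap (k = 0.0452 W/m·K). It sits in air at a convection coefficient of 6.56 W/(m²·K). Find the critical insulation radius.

r_cr ≈ 6.89 mm

For a cylinder r_cr = k/h = 0.0452/6.56
r_cr = 6.89 mm; since the bare radius (4.4 mm) is below r_cr, adding a thin layer of insulation will *increase* heat loss.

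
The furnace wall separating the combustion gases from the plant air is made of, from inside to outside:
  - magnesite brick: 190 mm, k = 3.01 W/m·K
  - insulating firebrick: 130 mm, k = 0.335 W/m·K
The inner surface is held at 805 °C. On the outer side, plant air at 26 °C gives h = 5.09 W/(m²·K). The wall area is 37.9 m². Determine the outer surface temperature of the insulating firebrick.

T ≈ 262 °C

Treating each layer as a thermal resistance in series:
R_magnesite brick = L/(kA) = 0.19/(3.01×37.9) = 0.001666 K/W
R_insulating firebrick = L/(kA) = 0.13/(0.335×37.9) = 0.01024 K/W
R_outer film = 1/(h_o·A) = 1/(5.09×37.9) = 0.005184 K/W
R_total = 0.01709 K/W;  Q = ΔT/R_total = 779/0.01709 = 45590 W
T_interface = T_inner − Q·ΣR(inner→interface) = 805 − 45600×0.0119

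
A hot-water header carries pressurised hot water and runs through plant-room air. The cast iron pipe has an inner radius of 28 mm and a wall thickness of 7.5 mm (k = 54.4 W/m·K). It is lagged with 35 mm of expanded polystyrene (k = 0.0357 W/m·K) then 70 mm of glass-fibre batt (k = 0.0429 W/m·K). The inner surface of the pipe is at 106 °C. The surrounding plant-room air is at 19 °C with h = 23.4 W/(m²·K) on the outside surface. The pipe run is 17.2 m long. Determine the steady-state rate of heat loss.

Cylindrical conduction, so R = ln(r₂/r₁)/(2πkL) per layer, in series:
R_cast iron pipe wall = ln(35.5/28)/(2π×54.4×17.2) = 4.037×10^-5 K/W
R_expanded polystyrene = ln(70.5/35.5)/(2π×0.0357×17.2) = 0.1778 K/W
R_glass-fibre batt = ln(140.5/70.5)/(2π×0.0429×17.2) = 0.1487 K/W
R_outer film = 1/(h_o·2πr_oL) = 1/(23.4×2π×0.1405×17.2) = 0.002814 K/W
R_total = 0.3294 K/W
Q = ΔT/R_total = 87/0.3294

Q ≈ 264 W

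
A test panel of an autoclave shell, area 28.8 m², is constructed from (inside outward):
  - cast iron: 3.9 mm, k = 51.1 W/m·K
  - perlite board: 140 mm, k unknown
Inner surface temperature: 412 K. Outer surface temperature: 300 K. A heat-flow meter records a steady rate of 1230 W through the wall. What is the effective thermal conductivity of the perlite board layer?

Using the resistance-network approach (series):
R_cast iron = L/(kA) = 0.0039/(51.1×28.8) = 2.65×10^-6 K/W
Sum of known resistances R_other = 2.65×10^-6 K/W
Total R = ΔT/Q = 112/1230 = 0.09106 K/W
R_perlite board = R_total − R_other = 0.09105 K/W
k = L/(R·A) = 0.14/(0.09105×28.8)

k ≈ 0.0534 W/(m·K)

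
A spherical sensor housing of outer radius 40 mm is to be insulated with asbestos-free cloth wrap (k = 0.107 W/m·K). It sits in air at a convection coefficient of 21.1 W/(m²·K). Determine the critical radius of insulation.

r_cr ≈ 10.1 mm

For a sphere r_cr = 2k/h = 2×0.107/21.1
r_cr = 10.1 mm; since the bare radius (40 mm) is above r_cr, any added insulation will reduce heat loss.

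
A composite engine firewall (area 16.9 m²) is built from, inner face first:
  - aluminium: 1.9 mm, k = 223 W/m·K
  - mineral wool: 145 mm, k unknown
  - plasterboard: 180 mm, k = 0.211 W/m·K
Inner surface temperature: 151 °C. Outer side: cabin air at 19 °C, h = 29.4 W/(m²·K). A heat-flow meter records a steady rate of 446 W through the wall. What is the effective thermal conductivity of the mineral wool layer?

k ≈ 0.0352 W/(m·K)

Series thermal resistances:
R_aluminium = L/(kA) = 0.0019/(223×16.9) = 5.042×10^-7 K/W
R_plasterboard = L/(kA) = 0.18/(0.211×16.9) = 0.05048 K/W
R_outer film = 1/(h_o·A) = 1/(29.4×16.9) = 0.002013 K/W
Sum of known resistances R_other = 0.05249 K/W
Total R = ΔT/Q = 132/446 = 0.296 K/W
R_mineral wool = R_total − R_other = 0.2435 K/W
k = L/(R·A) = 0.145/(0.2435×16.9)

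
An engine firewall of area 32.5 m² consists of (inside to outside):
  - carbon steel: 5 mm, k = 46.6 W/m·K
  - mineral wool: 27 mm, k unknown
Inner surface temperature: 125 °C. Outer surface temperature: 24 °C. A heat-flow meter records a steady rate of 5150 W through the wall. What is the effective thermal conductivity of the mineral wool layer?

k ≈ 0.0424 W/(m·K)

Model the wall as resistances in series:
R_carbon steel = L/(kA) = 0.005/(46.6×32.5) = 3.301×10^-6 K/W
Sum of known resistances R_other = 3.301×10^-6 K/W
Total R = ΔT/Q = 101/5150 = 0.01961 K/W
R_mineral wool = R_total − R_other = 0.01961 K/W
k = L/(R·A) = 0.027/(0.01961×32.5)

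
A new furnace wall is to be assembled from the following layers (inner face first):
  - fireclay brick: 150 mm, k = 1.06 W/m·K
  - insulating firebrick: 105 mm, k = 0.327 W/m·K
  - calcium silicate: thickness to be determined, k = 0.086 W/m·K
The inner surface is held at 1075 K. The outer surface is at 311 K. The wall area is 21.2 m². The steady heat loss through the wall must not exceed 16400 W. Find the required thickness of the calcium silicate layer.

L ≈ 45.1 mm

Model the wall as resistances in series:
R_fireclay brick = L/(kA) = 0.15/(1.06×21.2) = 0.006675 K/W
R_insulating firebrick = L/(kA) = 0.105/(0.327×21.2) = 0.01515 K/W
Sum of the known resistances R_other = 0.02182 K/W
Required total resistance R_tot = ΔT/Q_allow = 764/16400 = 0.04659 K/W
R_calcium silicate = R_tot − R_other = 0.02476 K/W
L = R·k·A = 0.02476×0.086×21.2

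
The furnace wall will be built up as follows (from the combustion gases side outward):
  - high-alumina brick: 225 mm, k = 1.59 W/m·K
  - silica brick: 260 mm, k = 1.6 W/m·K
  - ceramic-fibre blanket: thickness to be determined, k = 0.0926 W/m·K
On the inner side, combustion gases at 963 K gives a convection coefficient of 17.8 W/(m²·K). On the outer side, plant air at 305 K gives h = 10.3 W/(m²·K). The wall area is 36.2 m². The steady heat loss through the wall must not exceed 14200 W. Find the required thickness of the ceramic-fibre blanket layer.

Using the resistance-network approach (series):
R_inner film = 1/(h_i·A) = 1/(17.8×36.2) = 0.001552 K/W
R_high-alumina brick = L/(kA) = 0.225/(1.59×36.2) = 0.003909 K/W
R_silica brick = L/(kA) = 0.26/(1.6×36.2) = 0.004489 K/W
R_outer film = 1/(h_o·A) = 1/(10.3×36.2) = 0.002682 K/W
Sum of the known resistances R_other = 0.01263 K/W
Required total resistance R_tot = ΔT/Q_allow = 658/14200 = 0.04634 K/W
R_ceramic-fibre blanket = R_tot − R_other = 0.03371 K/W
L = R·k·A = 0.03371×0.0926×36.2

L ≈ 113 mm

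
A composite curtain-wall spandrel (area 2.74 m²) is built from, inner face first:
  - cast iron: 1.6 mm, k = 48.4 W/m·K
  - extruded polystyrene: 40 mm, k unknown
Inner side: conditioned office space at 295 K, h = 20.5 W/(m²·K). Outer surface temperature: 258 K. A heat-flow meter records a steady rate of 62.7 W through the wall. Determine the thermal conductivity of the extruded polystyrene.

k ≈ 0.0255 W/(m·K)

Thermal resistances in series:
R_inner film = 1/(h_i·A) = 1/(20.5×2.74) = 0.0178 K/W
R_cast iron = L/(kA) = 0.0016/(48.4×2.74) = 1.206×10^-5 K/W
Sum of known resistances R_other = 0.01782 K/W
Total R = ΔT/Q = 37/62.7 = 0.5901 K/W
R_extruded polystyrene = R_total − R_other = 0.5723 K/W
k = L/(R·A) = 0.04/(0.5723×2.74)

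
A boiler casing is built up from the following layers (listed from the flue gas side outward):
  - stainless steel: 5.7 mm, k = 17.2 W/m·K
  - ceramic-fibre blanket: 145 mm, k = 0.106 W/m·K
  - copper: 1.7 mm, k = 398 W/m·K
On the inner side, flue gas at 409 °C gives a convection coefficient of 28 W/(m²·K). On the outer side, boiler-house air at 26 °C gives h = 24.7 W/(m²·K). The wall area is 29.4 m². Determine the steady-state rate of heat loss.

Q ≈ 7800 W

Model the wall as resistances in series:
R_inner film = 1/(h_i·A) = 1/(28×29.4) = 0.001215 K/W
R_stainless steel = L/(kA) = 0.0057/(17.2×29.4) = 1.127×10^-5 K/W
R_ceramic-fibre blanket = L/(kA) = 0.145/(0.106×29.4) = 0.04653 K/W
R_copper = L/(kA) = 0.0017/(398×29.4) = 1.453×10^-7 K/W
R_outer film = 1/(h_o·A) = 1/(24.7×29.4) = 0.001377 K/W
R_total = 0.04913 K/W
Q = ΔT / R_total = 383 / 0.04913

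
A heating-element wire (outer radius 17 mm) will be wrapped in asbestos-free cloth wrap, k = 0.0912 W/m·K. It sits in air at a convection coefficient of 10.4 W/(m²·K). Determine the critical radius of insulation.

r_cr ≈ 8.77 mm

For a cylinder r_cr = k/h = 0.0912/10.4
r_cr = 8.77 mm; since the bare radius (17 mm) is above r_cr, any added insulation will reduce heat loss.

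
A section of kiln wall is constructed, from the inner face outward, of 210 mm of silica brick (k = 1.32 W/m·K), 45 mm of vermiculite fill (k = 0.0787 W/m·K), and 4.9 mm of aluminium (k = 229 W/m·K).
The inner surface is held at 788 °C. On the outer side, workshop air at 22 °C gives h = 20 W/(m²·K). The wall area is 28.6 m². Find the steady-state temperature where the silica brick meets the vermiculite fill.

T ≈ 632 °C

Thermal resistances in series:
R_silica brick = L/(kA) = 0.21/(1.32×28.6) = 0.005563 K/W
R_vermiculite fill = L/(kA) = 0.045/(0.0787×28.6) = 0.01999 K/W
R_aluminium = L/(kA) = 0.0049/(229×28.6) = 7.482×10^-7 K/W
R_outer film = 1/(h_o·A) = 1/(20×28.6) = 0.001748 K/W
R_total = 0.0273 K/W;  Q = ΔT/R_total = 766/0.0273 = 28050 W
T_interface = T_inner − Q·ΣR(inner→interface) = 788 − 28100×0.005563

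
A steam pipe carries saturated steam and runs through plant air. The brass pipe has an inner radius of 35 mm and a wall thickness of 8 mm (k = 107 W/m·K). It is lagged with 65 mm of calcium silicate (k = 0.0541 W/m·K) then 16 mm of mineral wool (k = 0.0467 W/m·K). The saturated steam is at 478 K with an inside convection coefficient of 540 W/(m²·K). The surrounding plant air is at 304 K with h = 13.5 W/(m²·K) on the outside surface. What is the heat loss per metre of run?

Treating each annulus and film as a series resistance:
R_inner film = 1/(h_i·2πr₁L) = 1/(540×2π×0.035×1) = 0.008421 K/W
R_brass pipe wall = ln(43/35)/(2π×107×1) = 3.062×10^-4 K/W
R_calcium silicate = ln(108/43)/(2π×0.0541×1) = 2.709 K/W
R_mineral wool = ln(124/108)/(2π×0.0467×1) = 0.4708 K/W
R_outer film = 1/(h_o·2πr_oL) = 1/(13.5×2π×0.124×1) = 0.09507 K/W
R_total = 3.284 K/W
Q = ΔT/R_total = 174/3.284

q′ ≈ 53 W/m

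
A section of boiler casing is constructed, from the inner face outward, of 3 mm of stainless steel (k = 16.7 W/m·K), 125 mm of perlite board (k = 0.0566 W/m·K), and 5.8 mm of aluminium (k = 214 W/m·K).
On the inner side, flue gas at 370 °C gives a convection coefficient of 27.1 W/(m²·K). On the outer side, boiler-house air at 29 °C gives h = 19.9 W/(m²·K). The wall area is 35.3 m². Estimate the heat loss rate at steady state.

Q ≈ 5240 W

Thermal resistances in series:
R_inner film = 1/(h_i·A) = 1/(27.1×35.3) = 0.001045 K/W
R_stainless steel = L/(kA) = 0.003/(16.7×35.3) = 5.089×10^-6 K/W
R_perlite board = L/(kA) = 0.125/(0.0566×35.3) = 0.06256 K/W
R_aluminium = L/(kA) = 0.0058/(214×35.3) = 7.678×10^-7 K/W
R_outer film = 1/(h_o·A) = 1/(19.9×35.3) = 0.001424 K/W
R_total = 0.06504 K/W
Q = ΔT / R_total = 341 / 0.06504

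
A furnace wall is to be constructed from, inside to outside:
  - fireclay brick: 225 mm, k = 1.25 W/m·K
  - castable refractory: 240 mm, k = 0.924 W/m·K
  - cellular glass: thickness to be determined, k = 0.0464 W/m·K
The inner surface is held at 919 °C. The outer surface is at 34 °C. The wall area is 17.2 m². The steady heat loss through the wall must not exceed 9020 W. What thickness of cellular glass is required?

Using the resistance-network approach (series):
R_fireclay brick = L/(kA) = 0.225/(1.25×17.2) = 0.01047 K/W
R_castable refractory = L/(kA) = 0.24/(0.924×17.2) = 0.0151 K/W
Sum of the known resistances R_other = 0.02557 K/W
Required total resistance R_tot = ΔT/Q_allow = 885/9020 = 0.09812 K/W
R_cellular glass = R_tot − R_other = 0.07255 K/W
L = R·k·A = 0.07255×0.0464×17.2

L ≈ 57.9 mm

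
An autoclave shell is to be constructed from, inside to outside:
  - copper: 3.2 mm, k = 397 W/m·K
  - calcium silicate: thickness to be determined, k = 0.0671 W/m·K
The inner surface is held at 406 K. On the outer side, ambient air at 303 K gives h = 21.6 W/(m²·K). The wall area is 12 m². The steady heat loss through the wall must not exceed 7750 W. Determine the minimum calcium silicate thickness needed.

L ≈ 7.59 mm

Treating each layer as a thermal resistance in series:
R_copper = L/(kA) = 0.0032/(397×12) = 6.717×10^-7 K/W
R_outer film = 1/(h_o·A) = 1/(21.6×12) = 0.003858 K/W
Sum of the known resistances R_other = 0.003859 K/W
Required total resistance R_tot = ΔT/Q_allow = 103/7750 = 0.01329 K/W
R_calcium silicate = R_tot − R_other = 0.009432 K/W
L = R·k·A = 0.009432×0.0671×12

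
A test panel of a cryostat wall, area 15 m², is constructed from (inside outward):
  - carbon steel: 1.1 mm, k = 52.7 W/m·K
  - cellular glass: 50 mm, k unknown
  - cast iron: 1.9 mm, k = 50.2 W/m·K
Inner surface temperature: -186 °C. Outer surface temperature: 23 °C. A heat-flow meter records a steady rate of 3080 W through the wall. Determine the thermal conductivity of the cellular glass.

Model the wall as resistances in series:
R_carbon steel = L/(kA) = 0.0011/(52.7×15) = 1.392×10^-6 K/W
R_cast iron = L/(kA) = 0.0019/(50.2×15) = 2.523×10^-6 K/W
Sum of known resistances R_other = 3.915×10^-6 K/W
Total R = ΔT/Q = 209/3080 = 0.06786 K/W
R_cellular glass = R_total − R_other = 0.06785 K/W
k = L/(R·A) = 0.05/(0.06785×15)

k ≈ 0.0491 W/(m·K)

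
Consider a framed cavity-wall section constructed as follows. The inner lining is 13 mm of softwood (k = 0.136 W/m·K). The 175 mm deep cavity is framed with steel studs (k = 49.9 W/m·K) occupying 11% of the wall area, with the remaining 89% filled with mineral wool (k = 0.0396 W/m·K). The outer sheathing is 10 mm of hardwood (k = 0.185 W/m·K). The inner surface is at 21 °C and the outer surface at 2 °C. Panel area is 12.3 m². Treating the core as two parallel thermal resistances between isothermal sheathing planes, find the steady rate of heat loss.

Sheathing layers in series; stud and cavity paths in parallel between them.
R_inner = 0.013/(0.136×12.3) = 0.007771 K/W
R_stud  = 0.175/(49.9×0.11×12.3) = 0.002592 K/W
R_cav   = 0.175/(0.0396×0.89×12.3) = 0.4037 K/W
1/R_core = 1/R_stud + 1/R_cav → R_core = 0.002575 K/W
R_outer = 0.01/(0.185×12.3) = 0.004395 K/W
R_total = 0.01474 K/W
Q = ΔT/R_total = 19/0.01474

Q ≈ 1290 W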